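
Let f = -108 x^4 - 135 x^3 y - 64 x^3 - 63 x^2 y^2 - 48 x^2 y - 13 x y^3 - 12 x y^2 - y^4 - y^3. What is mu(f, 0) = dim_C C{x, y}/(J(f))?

7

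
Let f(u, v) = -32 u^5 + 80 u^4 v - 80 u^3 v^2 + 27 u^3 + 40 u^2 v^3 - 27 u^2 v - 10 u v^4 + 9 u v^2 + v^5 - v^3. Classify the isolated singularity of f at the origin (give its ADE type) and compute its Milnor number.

The Hessian of f at 0 is [[0, 0], [0, 0]] with rank 0, so corank 2. A Groebner basis of the Jacobian ideal J(f) in C{u,v} is {v^5, u*v^3 - 3*v^4/8, u^2 - 2*u*v/3 + v^2/9}; counting standard monomials gives mu = 8. Corank 2; j^3 = (3*u - v)^3 is a perfect cube, so E-series; the 5-jet and mu = 8 give E_8.

Type E_{8}, Milnor number mu = 8.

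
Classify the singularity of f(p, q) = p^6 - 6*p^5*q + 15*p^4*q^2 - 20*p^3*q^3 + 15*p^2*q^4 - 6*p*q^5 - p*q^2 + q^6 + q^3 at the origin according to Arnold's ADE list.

D7

The Hessian of f at 0 has rank 0. Corank 2; j^3 = -q^2*(p - q) has shape L^2 M (L != M), so D-series; mu = 7 gives D_7.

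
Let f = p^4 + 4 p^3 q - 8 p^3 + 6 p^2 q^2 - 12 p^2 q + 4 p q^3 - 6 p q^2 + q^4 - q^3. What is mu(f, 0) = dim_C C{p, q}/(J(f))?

The Hessian of f at 0 has rank 0. Corank 2; j^3 = -(2*p + q)^3 is a perfect cube, so E-series; the 4-jet and mu = 6 give E_6.

6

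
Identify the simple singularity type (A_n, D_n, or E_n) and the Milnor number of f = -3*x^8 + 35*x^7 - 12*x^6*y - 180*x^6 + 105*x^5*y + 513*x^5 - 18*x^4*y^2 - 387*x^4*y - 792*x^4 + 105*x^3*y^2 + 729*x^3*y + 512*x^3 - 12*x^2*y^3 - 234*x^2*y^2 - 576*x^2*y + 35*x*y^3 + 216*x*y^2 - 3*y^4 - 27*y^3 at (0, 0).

Type E_7, Milnor number mu = 7.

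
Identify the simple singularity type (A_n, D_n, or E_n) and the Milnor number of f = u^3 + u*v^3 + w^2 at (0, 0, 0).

The Hessian of f at 0 has rank 1. Corank 2; j^3 = u^3 is a perfect cube, so E-series; the 4-jet and mu = 7 give E_7.

Type E_{7}, Milnor number mu = 7.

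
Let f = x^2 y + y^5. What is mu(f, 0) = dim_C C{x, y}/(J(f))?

The Hessian of f at 0 has rank 0. Corank 2; j^3 = x^2*y has shape L^2 M (L != M), so D-series; mu = 6 gives D_6.

6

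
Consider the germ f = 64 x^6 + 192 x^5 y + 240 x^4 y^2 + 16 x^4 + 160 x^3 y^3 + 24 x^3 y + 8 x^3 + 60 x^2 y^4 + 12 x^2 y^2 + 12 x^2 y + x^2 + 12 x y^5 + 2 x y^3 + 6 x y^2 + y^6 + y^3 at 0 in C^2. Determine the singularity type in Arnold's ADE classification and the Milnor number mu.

Type A_2, Milnor number mu = 2.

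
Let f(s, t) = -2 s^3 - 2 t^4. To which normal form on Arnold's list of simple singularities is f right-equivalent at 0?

E_6

The Hessian of f at 0 has rank 0. Corank 2; j^3 = -2*s^3 is a perfect cube, so E-series; the 4-jet and mu = 6 give E_6.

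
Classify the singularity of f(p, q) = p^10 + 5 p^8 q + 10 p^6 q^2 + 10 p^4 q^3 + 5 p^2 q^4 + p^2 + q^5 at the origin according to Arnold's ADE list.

A_4

The Hessian of f at 0 has rank 1. Corank 1: A-series; mu = 4 gives A_4.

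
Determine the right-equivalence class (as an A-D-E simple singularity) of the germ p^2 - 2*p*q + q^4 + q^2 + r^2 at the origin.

The Hessian of f at 0 has rank 2. Corank 1: A-series; mu = 3 gives A_3.

A3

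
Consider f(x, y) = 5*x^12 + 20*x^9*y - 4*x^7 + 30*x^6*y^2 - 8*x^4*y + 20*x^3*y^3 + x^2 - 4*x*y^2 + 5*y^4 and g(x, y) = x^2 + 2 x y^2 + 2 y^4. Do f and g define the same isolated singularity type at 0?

The Hessian of f at 0 is [[2, 0], [0, 0]] with rank 1, so corank 1. A Groebner basis of the Jacobian ideal J(f) in C{x,y} is {x^2, x*y, -x/2 + y^2}; counting standard monomials gives mu = 3. Corank 1: A-series; mu = 3 gives A_3. The Hessian of g at 0 is [[2, 0], [0, 0]] with rank 1, so corank 1. A Groebner basis of the Jacobian ideal J(g) in C{x,y} is {x^2, x*y, x + y^2}; counting standard monomials gives mu = 3. Corank 1: A-series; mu = 3 gives A_3. Both have type A_3, hence right-equivalent.

Yes.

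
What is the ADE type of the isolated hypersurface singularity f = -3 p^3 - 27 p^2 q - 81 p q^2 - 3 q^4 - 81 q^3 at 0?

E6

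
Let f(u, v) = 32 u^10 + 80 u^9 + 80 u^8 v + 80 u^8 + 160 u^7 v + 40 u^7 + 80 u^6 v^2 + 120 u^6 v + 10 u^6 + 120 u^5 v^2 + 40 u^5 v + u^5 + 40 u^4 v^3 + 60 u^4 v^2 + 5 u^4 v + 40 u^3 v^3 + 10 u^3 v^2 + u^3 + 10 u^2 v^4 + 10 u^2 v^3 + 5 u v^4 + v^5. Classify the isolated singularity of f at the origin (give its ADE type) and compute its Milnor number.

Type E8, Milnor number mu = 8.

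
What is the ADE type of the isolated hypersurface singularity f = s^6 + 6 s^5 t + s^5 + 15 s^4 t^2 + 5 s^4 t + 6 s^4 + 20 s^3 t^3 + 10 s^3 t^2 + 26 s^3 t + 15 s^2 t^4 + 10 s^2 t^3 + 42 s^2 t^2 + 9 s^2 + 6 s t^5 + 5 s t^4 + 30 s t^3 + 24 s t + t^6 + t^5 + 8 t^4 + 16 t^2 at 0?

The Hessian of f at 0 has rank 1. Corank 1: A-series; mu = 4 gives A_4.

A_4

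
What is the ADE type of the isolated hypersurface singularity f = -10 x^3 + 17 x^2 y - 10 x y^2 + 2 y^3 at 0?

The Hessian of f at 0 has rank 0. Corank 2; j^3 = -(2*x - y)*(5*x^2 - 6*x*y + 2*y^2) splits into three distinct lines over C (the quadratic factor has nonzero discriminant), so D_4.

D4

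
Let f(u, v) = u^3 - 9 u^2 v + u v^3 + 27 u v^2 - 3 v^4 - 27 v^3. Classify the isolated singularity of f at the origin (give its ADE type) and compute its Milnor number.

The Hessian of f at 0 has rank 0. Corank 2; j^3 = (u - 3*v)^3 is a perfect cube, so E-series; the 4-jet and mu = 7 give E_7.

Type E_{7}, Milnor number mu = 7.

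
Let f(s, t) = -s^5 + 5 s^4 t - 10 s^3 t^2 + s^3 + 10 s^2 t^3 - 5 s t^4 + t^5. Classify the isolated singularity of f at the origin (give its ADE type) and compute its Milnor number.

Type E_8, Milnor number mu = 8.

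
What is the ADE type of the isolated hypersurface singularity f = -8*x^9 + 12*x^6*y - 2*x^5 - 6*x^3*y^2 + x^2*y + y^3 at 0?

The Hessian of f at 0 has rank 0. Corank 2; j^3 = y*(x^2 + y^2) splits into three distinct lines over C (the quadratic factor has nonzero discriminant), so D_4.

D_4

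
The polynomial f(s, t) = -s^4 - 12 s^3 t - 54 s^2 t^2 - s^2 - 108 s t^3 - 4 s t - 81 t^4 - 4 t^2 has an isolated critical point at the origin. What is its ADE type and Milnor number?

The Hessian of f at 0 is [[-2, -4], [-4, -8]] with rank 1, so corank 1. A Groebner basis of the Jacobian ideal J(f) in C{s,t} is {t^3, s + 2*t}; counting standard monomials gives mu = 3. Corank 1: A-series; mu = 3 gives A_3.

Type A_{3}, Milnor number mu = 3.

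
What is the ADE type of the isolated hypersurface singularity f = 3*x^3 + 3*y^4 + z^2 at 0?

E_6

The Hessian of f at 0 is [[0, 0, 0], [0, 0, 0], [0, 0, 2]] with rank 1, so corank 2. A Groebner basis of the Jacobian ideal J(f) in C{x,y,z} is {y^3, x^2, z}; counting standard monomials gives mu = 6. Corank 2; j^3 = 3*x^3 is a perfect cube, so E-series; the 4-jet and mu = 6 give E_6.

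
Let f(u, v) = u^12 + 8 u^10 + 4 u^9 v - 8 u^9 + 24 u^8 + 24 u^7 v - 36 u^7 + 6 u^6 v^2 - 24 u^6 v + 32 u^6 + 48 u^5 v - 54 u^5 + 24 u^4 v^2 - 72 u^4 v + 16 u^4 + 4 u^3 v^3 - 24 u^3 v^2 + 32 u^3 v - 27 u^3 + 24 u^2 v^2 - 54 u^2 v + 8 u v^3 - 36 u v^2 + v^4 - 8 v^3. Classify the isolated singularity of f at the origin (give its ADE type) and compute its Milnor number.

Type E_{6}, Milnor number mu = 6.

The Hessian of f at 0 has rank 0. Corank 2; j^3 = -(3*u + 2*v)^3 is a perfect cube, so E-series; the 4-jet and mu = 6 give E_6.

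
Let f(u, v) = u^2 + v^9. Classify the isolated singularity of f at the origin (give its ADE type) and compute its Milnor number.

The Hessian of f at 0 is [[2, 0], [0, 0]] with rank 1, so corank 1. A Groebner basis of the Jacobian ideal J(f) in C{u,v} is {v^8, u}; counting standard monomials gives mu = 8. Corank 1: A-series; mu = 8 gives A_8.

Type A_8, Milnor number mu = 8.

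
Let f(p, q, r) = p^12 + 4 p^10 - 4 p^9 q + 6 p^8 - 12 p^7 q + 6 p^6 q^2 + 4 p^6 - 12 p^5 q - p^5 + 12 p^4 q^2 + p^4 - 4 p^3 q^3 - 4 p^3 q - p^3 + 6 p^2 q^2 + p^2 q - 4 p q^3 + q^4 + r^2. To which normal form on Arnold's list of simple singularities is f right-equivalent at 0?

D_5

The Hessian of f at 0 has rank 1. Corank 2; j^3 = -p^2*(p - q) has shape L^2 M (L != M), so D-series; mu = 5 gives D_5.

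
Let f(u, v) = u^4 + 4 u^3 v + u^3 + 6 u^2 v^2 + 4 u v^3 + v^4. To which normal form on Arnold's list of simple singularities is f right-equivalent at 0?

E_{6}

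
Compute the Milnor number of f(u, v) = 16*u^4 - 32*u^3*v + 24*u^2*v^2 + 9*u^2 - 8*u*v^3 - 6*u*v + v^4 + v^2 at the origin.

3

The Hessian of f at 0 has rank 1. Corank 1: A-series; mu = 3 gives A_3.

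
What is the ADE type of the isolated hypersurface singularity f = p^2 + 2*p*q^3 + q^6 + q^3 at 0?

The Hessian of f at 0 has rank 1. Corank 1: A-series; mu = 2 gives A_2.

A_{2}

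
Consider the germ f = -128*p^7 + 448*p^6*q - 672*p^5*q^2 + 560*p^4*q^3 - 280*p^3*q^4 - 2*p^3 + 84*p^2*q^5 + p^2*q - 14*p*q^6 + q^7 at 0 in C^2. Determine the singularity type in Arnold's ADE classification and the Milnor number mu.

Type D_8, Milnor number mu = 8.

The Hessian of f at 0 is [[0, 0], [0, 0]] with rank 0, so corank 2. A Groebner basis of the Jacobian ideal J(f) in C{p,q} is {p*q/14 + q^6, p*q^2, p^2 - p*q/2}; counting standard monomials gives mu = 8. Corank 2; j^3 = -p^2*(2*p - q) has shape L^2 M (L != M), so D-series; mu = 8 gives D_8.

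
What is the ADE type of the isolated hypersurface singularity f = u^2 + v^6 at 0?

The Hessian of f at 0 is [[2, 0], [0, 0]] with rank 1, so corank 1. A Groebner basis of the Jacobian ideal J(f) in C{u,v} is {v^5, u}; counting standard monomials gives mu = 5. Corank 1: A-series; mu = 5 gives A_5.

A5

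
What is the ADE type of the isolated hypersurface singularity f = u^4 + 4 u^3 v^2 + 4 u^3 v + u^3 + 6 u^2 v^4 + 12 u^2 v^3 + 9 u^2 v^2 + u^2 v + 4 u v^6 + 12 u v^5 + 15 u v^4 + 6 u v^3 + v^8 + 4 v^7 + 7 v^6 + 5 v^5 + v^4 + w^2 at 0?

D_{5}

The Hessian of f at 0 is [[0, 0, 0], [0, 0, 0], [0, 0, 2]] with rank 1, so corank 2. A Groebner basis of the Jacobian ideal J(f) in C{u,v,w} is {u*v^2, -u*v/3 + v^3, u^2 + 4*u*v/3, w}; counting standard monomials gives mu = 5. Corank 2; j^3 = u^2*(u + v) has shape L^2 M (L != M), so D-series; mu = 5 gives D_5.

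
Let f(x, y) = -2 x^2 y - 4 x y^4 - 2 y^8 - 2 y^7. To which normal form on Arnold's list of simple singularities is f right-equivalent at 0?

The Hessian of f at 0 is [[0, 0], [0, 0]] with rank 0, so corank 2. A Groebner basis of the Jacobian ideal J(f) in C{x,y} is {x^2*y^2, 8*x^2*y + x^2 + x*y^3, x*y + y^4, x^3}; counting standard monomials gives mu = 9. Corank 2; j^3 = -2*x^2*y has shape L^2 M (L != M), so D-series; mu = 9 gives D_9.

D_{9}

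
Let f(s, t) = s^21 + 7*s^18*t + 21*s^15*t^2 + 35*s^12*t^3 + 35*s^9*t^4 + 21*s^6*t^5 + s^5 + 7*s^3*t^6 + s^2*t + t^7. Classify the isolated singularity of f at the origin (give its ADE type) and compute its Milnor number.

The Hessian of f at 0 has rank 0. Corank 2; j^3 = s^2*t has shape L^2 M (L != M), so D-series; mu = 8 gives D_8.

Type D_{8}, Milnor number mu = 8.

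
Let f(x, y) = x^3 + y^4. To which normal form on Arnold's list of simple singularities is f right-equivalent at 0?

The Hessian of f at 0 is [[0, 0], [0, 0]] with rank 0, so corank 2. A Groebner basis of the Jacobian ideal J(f) in C{x,y} is {y^3, x^2}; counting standard monomials gives mu = 6. Corank 2; j^3 = x^3 is a perfect cube, so E-series; the 4-jet and mu = 6 give E_6.

E_{6}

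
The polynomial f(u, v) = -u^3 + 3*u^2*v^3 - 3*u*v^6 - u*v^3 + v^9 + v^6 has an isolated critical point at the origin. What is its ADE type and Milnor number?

Type E_{7}, Milnor number mu = 7.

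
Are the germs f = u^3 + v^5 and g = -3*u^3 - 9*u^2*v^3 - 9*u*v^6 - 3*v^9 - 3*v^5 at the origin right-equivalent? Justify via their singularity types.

Yes.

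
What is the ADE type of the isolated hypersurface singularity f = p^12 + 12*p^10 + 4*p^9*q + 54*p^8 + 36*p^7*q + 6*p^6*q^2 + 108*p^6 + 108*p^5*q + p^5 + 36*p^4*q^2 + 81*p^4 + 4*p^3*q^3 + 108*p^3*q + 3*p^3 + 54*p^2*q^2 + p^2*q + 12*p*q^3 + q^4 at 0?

The Hessian of f at 0 is [[0, 0], [0, 0]] with rank 0, so corank 2. A Groebner basis of the Jacobian ideal J(f) in C{p,q} is {p*q^2, -p*q/12 + q^3, p^2 + p*q/3}; counting standard monomials gives mu = 5. Corank 2; j^3 = p^2*(3*p + q) has shape L^2 M (L != M), so D-series; mu = 5 gives D_5.

D_{5}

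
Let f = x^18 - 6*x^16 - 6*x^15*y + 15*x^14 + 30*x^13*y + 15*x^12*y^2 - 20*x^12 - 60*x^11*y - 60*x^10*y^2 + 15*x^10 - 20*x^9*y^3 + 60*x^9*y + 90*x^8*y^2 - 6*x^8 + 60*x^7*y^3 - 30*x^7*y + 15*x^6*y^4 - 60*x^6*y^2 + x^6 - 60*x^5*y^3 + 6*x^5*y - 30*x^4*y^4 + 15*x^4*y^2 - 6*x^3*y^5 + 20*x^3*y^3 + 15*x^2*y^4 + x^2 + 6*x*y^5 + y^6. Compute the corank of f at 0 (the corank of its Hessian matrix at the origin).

1

The Hessian at 0 is [[2, 0], [0, 0]] of rank 1; hence corank 1.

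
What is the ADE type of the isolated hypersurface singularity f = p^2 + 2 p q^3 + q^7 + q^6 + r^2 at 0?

A_6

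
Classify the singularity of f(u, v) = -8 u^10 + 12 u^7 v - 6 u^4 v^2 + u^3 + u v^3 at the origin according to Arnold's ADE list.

E_7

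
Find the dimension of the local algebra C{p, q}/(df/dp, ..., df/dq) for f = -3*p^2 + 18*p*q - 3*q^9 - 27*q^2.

8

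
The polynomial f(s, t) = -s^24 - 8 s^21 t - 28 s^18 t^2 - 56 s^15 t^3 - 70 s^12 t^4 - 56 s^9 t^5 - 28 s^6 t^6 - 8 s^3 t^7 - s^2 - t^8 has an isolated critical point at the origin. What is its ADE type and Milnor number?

Type A7, Milnor number mu = 7.

The Hessian of f at 0 is [[-2, 0], [0, 0]] with rank 1, so corank 1. A Groebner basis of the Jacobian ideal J(f) in C{s,t} is {t^7, s}; counting standard monomials gives mu = 7. Corank 1: A-series; mu = 7 gives A_7.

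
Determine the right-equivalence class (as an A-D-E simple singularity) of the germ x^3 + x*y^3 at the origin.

The Hessian of f at 0 is [[0, 0], [0, 0]] with rank 0, so corank 2. A Groebner basis of the Jacobian ideal J(f) in C{x,y} is {x^3, x*y^2, 3*x^2 + y^3}; counting standard monomials gives mu = 7. Corank 2; j^3 = x^3 is a perfect cube, so E-series; the 4-jet and mu = 7 give E_7.

E_{7}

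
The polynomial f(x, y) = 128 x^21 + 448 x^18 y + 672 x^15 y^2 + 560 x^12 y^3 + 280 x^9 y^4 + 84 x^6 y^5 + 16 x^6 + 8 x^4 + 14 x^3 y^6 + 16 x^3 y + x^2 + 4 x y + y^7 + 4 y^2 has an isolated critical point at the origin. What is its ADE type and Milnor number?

Type A_{6}, Milnor number mu = 6.

The Hessian of f at 0 has rank 1. Corank 1: A-series; mu = 6 gives A_6.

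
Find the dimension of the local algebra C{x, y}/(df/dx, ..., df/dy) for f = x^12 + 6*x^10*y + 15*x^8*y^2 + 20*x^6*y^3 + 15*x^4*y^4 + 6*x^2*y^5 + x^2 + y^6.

5

The Hessian of f at 0 is [[2, 0], [0, 0]] with rank 1, so corank 1. A Groebner basis of the Jacobian ideal J(f) in C{x,y} is {y^5, x}; counting standard monomials gives mu = 5. Corank 1: A-series; mu = 5 gives A_5.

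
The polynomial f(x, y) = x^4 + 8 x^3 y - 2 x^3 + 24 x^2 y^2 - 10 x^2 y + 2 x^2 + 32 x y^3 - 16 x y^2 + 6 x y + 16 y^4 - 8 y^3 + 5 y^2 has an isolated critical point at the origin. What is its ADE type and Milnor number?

The Hessian of f at 0 has rank 2. Corank 0: nondegenerate Morse point, so A_1.

Type A1, Milnor number mu = 1.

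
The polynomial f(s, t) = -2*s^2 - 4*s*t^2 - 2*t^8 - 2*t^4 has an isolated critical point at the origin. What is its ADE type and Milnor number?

Type A7, Milnor number mu = 7.

The Hessian of f at 0 is [[-4, 0], [0, 0]] with rank 1, so corank 1. A Groebner basis of the Jacobian ideal J(f) in C{s,t} is {s^4, s^3*t, s + t^2}; counting standard monomials gives mu = 7. Corank 1: A-series; mu = 7 gives A_7.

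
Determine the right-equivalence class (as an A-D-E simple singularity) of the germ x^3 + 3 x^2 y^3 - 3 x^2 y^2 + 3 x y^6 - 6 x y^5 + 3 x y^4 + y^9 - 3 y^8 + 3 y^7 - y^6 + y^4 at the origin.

The Hessian of f at 0 is [[0, 0], [0, 0]] with rank 0, so corank 2. A Groebner basis of the Jacobian ideal J(f) in C{x,y} is {x^3, x^2*y, -x^2/2 + x*y^2, y^3}; counting standard monomials gives mu = 6. Corank 2; j^3 = x^3 is a perfect cube, so E-series; the 4-jet and mu = 6 give E_6.

E_{6}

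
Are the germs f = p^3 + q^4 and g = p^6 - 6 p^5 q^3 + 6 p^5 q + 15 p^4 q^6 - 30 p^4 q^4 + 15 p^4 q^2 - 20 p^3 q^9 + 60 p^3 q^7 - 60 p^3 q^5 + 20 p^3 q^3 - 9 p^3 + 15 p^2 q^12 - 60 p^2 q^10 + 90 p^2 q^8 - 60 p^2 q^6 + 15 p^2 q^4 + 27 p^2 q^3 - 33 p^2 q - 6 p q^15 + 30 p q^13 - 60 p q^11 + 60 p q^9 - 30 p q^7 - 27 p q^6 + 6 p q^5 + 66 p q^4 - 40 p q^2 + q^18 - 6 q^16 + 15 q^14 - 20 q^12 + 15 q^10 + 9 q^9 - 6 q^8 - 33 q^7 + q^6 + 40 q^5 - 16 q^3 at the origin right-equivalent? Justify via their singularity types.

The Hessian of f at 0 is [[0, 0], [0, 0]] with rank 0, so corank 2. A Groebner basis of the Jacobian ideal J(f) in C{p,q} is {q^3, p^2}; counting standard monomials gives mu = 6. Corank 2; j^3 = p^3 is a perfect cube, so E-series; the 4-jet and mu = 6 give E_6. The Hessian of g at 0 is [[0, 0], [0, 0]] with rank 0, so corank 2. A Groebner basis of the Jacobian ideal J(g) in C{p,q} is {3*p^2 + 7*p*q + q^4 + 4*q^2, p^3 + 1944*p^2 + 5184*p*q + 64*q^3/27 + 3456*q^2, p^2*q - 972*p^2 - 2592*p*q - 16*q^3/9 - 1728*q^2, 729*p^2/2 + p*q^2 + 972*p*q + 4*q^3/3 + 648*q^2}; counting standard monomials gives mu = 7. Corank 2; j^3 = -(p + q)*(3*p + 4*q)^2 has shape L^2 M (L != M), so D-series; mu = 7 gives D_7. f is E_6 but g is D_7, hence not right-equivalent.

No.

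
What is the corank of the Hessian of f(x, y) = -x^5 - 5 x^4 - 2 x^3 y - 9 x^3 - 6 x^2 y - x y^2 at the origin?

Hessian at 0 has rank 0.

2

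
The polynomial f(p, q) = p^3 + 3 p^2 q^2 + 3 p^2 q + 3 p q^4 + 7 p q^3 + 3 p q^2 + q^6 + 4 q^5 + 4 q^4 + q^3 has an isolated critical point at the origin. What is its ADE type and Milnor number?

Type E_{7}, Milnor number mu = 7.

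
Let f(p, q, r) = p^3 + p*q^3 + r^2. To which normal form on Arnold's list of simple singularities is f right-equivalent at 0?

E_{7}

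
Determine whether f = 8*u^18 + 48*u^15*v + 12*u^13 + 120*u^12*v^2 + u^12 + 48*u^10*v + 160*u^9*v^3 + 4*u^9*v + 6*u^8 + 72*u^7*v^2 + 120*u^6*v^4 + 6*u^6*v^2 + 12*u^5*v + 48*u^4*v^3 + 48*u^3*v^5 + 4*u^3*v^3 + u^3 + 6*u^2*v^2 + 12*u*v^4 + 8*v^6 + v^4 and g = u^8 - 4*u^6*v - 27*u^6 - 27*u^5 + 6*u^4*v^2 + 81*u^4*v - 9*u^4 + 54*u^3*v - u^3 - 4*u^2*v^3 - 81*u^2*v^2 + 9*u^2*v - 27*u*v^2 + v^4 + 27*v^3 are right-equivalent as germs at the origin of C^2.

Yes.

The Hessian of f at 0 has rank 0. Corank 2; j^3 = u^3 is a perfect cube, so E-series; the 4-jet and mu = 6 give E_6. The Hessian of g at 0 has rank 0. Corank 2; j^3 = -(u - 3*v)^3 is a perfect cube, so E-series; the 4-jet and mu = 6 give E_6. Both have type E_6, hence right-equivalent.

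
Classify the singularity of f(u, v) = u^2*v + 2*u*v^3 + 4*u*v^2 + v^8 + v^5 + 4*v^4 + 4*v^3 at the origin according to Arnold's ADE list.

The Hessian of f at 0 has rank 0. Corank 2; j^3 = v*(u + 2*v)^2 has shape L^2 M (L != M), so D-series; mu = 9 gives D_9.

D_{9}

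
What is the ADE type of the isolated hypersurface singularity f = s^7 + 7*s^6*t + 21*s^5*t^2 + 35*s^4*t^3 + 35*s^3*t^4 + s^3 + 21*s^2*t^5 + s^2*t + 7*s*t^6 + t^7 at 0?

The Hessian of f at 0 is [[0, 0], [0, 0]] with rank 0, so corank 2. A Groebner basis of the Jacobian ideal J(f) in C{s,t} is {-s*t/7 + t^6, s*t^2, s^2 + s*t}; counting standard monomials gives mu = 8. Corank 2; j^3 = s^2*(s + t) has shape L^2 M (L != M), so D-series; mu = 8 gives D_8.

D8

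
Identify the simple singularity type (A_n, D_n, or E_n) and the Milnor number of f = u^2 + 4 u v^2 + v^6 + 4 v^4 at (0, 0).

The Hessian of f at 0 is [[2, 0], [0, 0]] with rank 1, so corank 1. A Groebner basis of the Jacobian ideal J(f) in C{u,v} is {u^3, u^2*v, u/2 + v^2}; counting standard monomials gives mu = 5. Corank 1: A-series; mu = 5 gives A_5.

Type A5, Milnor number mu = 5.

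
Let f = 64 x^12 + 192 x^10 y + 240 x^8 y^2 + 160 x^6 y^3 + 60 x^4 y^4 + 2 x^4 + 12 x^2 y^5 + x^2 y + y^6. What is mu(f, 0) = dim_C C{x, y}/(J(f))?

7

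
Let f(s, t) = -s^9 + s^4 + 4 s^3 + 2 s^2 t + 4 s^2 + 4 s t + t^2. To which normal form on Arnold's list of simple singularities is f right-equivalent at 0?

A8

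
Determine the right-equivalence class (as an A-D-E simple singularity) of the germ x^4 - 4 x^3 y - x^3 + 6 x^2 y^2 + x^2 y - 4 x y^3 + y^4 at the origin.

D5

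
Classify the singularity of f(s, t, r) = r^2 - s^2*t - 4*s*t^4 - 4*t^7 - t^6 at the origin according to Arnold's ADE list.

D7

The Hessian of f at 0 is [[0, 0, 0], [0, 0, 0], [0, 0, 2]] with rank 1, so corank 2. A Groebner basis of the Jacobian ideal J(f) in C{s,t,r} is {s*t/2 + t^4, s^3, s^2*t, -s^2/3 + s*t^2, r}; counting standard monomials gives mu = 7. Corank 2; j^3 = -s^2*t has shape L^2 M (L != M), so D-series; mu = 7 gives D_7.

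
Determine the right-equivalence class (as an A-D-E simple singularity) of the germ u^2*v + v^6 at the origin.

D7

The Hessian of f at 0 has rank 0. Corank 2; j^3 = u^2*v has shape L^2 M (L != M), so D-series; mu = 7 gives D_7.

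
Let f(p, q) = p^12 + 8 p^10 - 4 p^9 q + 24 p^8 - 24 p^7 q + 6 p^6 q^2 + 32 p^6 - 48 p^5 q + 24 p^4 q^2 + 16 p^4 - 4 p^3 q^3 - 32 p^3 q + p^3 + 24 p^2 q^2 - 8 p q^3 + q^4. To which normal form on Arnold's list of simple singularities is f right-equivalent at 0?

The Hessian of f at 0 has rank 0. Corank 2; j^3 = p^3 is a perfect cube, so E-series; the 4-jet and mu = 6 give E_6.

E6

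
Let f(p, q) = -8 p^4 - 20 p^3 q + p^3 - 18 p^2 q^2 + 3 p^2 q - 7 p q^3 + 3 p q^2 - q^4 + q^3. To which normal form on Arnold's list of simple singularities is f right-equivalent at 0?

E7

The Hessian of f at 0 has rank 0. Corank 2; j^3 = (p + q)^3 is a perfect cube, so E-series; the 4-jet and mu = 7 give E_7.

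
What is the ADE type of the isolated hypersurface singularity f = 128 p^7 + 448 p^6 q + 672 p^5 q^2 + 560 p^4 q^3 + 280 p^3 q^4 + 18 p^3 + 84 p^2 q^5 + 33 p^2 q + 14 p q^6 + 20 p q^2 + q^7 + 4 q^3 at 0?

D8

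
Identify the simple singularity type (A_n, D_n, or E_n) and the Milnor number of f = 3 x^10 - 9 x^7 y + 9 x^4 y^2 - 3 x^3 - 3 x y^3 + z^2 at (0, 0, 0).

The Hessian of f at 0 is [[0, 0, 0], [0, 0, 0], [0, 0, 2]] with rank 1, so corank 2. A Groebner basis of the Jacobian ideal J(f) in C{x,y,z} is {x^3, x*y^2, 3*x^2 + y^3, z}; counting standard monomials gives mu = 7. Corank 2; j^3 = -3*x^3 is a perfect cube, so E-series; the 4-jet and mu = 7 give E_7.

Type E_7, Milnor number mu = 7.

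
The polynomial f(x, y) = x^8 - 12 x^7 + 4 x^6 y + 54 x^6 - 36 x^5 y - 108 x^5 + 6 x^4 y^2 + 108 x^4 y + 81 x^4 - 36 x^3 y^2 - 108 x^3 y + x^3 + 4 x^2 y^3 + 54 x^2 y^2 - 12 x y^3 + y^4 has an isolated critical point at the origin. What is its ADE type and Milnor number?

The Hessian of f at 0 has rank 0. Corank 2; j^3 = x^3 is a perfect cube, so E-series; the 4-jet and mu = 6 give E_6.

Type E_6, Milnor number mu = 6.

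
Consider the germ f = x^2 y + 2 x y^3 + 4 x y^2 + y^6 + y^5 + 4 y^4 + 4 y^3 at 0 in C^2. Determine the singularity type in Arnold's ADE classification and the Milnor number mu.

Type D_{7}, Milnor number mu = 7.

The Hessian of f at 0 is [[0, 0], [0, 0]] with rank 0, so corank 2. A Groebner basis of the Jacobian ideal J(f) in C{x,y} is {x^3 - x^2 - 13*x*y^2 + 14*x*y + 32*y^2, x^2*y + x^2/6 + 25*x*y^2/6 - 11*x*y/3 - 8*y^2, x*y + y^3 + 2*y^2}; counting standard monomials gives mu = 7. Corank 2; j^3 = y*(x + 2*y)^2 has shape L^2 M (L != M), so D-series; mu = 7 gives D_7.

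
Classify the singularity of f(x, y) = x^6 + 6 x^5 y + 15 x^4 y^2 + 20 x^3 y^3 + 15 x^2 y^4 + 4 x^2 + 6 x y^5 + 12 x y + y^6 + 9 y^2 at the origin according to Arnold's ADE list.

A5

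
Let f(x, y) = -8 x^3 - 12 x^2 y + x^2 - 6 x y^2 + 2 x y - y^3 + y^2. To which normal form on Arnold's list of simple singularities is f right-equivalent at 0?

The Hessian of f at 0 is [[2, 2], [2, 2]] with rank 1, so corank 1. A Groebner basis of the Jacobian ideal J(f) in C{x,y} is {y^2, x + y}; counting standard monomials gives mu = 2. Corank 1: A-series; mu = 2 gives A_2.

A_2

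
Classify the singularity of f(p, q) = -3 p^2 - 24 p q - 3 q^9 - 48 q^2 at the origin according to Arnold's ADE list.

A_8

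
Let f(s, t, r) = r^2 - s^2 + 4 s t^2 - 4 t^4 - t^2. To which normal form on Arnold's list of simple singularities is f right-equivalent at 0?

A1

The Hessian of f at 0 has rank 3. Corank 0: nondegenerate Morse point, so A_1.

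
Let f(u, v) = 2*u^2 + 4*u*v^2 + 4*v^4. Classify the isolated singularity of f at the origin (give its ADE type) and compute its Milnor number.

The Hessian of f at 0 has rank 1. Corank 1: A-series; mu = 3 gives A_3.

Type A_3, Milnor number mu = 3.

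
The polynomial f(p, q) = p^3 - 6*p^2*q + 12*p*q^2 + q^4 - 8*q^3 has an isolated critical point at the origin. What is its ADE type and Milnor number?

Type E_6, Milnor number mu = 6.

The Hessian of f at 0 has rank 0. Corank 2; j^3 = (p - 2*q)^3 is a perfect cube, so E-series; the 4-jet and mu = 6 give E_6.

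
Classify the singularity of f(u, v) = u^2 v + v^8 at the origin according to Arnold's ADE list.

D_9

The Hessian of f at 0 has rank 0. Corank 2; j^3 = u^2*v has shape L^2 M (L != M), so D-series; mu = 9 gives D_9.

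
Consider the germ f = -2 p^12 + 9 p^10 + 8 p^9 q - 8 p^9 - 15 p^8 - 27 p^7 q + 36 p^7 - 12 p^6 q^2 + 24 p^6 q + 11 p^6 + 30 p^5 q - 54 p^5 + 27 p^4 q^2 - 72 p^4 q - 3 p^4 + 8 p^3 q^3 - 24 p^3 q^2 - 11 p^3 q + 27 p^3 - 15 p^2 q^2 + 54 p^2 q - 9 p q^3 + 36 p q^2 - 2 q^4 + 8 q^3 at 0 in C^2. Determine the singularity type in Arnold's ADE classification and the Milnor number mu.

The Hessian of f at 0 is [[0, 0], [0, 0]] with rank 0, so corank 2. A Groebner basis of the Jacobian ideal J(f) in C{p,q} is {19683*p^2 + 26244*p*q + q^4 - 27*q^3 + 8748*q^2, p^3 - 270*p^2 - 360*p*q + 2*q^3/3 - 120*q^2, p^2*q + 243*p^2 + 324*p*q - 7*q^3/9 + 108*q^2, -162*p^2 + p*q^2 - 216*p*q + 8*q^3/9 - 72*q^2}; counting standard monomials gives mu = 7. Corank 2; j^3 = (3*p + 2*q)^3 is a perfect cube, so E-series; the 4-jet and mu = 7 give E_7.

Type E_7, Milnor number mu = 7.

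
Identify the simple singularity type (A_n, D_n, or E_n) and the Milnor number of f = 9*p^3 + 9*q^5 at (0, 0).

Type E8, Milnor number mu = 8.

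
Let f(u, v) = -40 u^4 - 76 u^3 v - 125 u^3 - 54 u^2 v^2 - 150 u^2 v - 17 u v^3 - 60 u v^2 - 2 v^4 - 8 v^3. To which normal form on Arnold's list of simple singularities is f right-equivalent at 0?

The Hessian of f at 0 has rank 0. Corank 2; j^3 = -(5*u + 2*v)^3 is a perfect cube, so E-series; the 4-jet and mu = 7 give E_7.

E_7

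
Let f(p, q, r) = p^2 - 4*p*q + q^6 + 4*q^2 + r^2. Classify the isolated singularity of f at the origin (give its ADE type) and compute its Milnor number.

Type A_5, Milnor number mu = 5.

The Hessian of f at 0 has rank 2. Corank 1: A-series; mu = 5 gives A_5.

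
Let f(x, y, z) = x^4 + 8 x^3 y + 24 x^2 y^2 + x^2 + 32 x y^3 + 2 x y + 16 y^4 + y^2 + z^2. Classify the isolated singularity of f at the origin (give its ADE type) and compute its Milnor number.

Type A_{3}, Milnor number mu = 3.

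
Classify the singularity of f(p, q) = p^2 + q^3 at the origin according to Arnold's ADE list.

A_{2}

The Hessian of f at 0 has rank 1. Corank 1: A-series; mu = 2 gives A_2.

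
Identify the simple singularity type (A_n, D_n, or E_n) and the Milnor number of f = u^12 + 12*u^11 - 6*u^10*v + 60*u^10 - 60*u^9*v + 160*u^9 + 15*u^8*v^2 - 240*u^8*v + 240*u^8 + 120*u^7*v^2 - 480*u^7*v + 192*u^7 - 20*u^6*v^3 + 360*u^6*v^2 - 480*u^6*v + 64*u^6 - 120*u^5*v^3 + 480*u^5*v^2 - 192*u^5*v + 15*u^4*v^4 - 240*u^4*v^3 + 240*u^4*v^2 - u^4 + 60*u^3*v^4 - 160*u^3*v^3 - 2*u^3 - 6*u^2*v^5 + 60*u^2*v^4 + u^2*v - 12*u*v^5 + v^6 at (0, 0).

The Hessian of f at 0 has rank 0. Corank 2; j^3 = -u^2*(2*u - v) has shape L^2 M (L != M), so D-series; mu = 7 gives D_7.

Type D7, Milnor number mu = 7.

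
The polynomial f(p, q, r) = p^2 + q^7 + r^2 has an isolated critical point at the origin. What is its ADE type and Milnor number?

The Hessian of f at 0 is [[2, 0, 0], [0, 0, 0], [0, 0, 2]] with rank 2, so corank 1. A Groebner basis of the Jacobian ideal J(f) in C{p,q,r} is {q^6, p, r}; counting standard monomials gives mu = 6. Corank 1: A-series; mu = 6 gives A_6.

Type A6, Milnor number mu = 6.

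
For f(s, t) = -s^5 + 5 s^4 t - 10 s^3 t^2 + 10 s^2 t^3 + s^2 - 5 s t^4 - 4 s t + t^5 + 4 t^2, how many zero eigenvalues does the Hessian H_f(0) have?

1

The Hessian at 0 is [[2, -4], [-4, 8]] of rank 1; hence corank 1.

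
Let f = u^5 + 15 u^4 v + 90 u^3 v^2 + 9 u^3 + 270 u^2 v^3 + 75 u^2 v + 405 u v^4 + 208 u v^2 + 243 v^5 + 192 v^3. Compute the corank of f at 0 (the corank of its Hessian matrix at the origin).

2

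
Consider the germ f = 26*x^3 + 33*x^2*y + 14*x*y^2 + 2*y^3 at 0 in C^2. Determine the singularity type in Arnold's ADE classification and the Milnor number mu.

Type D_{4}, Milnor number mu = 4.

The Hessian of f at 0 has rank 0. Corank 2; j^3 = (2*x + y)*(13*x^2 + 10*x*y + 2*y^2) splits into three distinct lines over C (the quadratic factor has nonzero discriminant), so D_4.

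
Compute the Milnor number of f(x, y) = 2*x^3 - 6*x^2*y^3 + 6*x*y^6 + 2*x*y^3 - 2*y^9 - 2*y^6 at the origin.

The Hessian of f at 0 has rank 0. Corank 2; j^3 = 2*x^3 is a perfect cube, so E-series; the 4-jet and mu = 7 give E_7.

7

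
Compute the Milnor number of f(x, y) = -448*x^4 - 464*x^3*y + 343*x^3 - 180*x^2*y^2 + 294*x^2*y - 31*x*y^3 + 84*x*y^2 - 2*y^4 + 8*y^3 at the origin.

7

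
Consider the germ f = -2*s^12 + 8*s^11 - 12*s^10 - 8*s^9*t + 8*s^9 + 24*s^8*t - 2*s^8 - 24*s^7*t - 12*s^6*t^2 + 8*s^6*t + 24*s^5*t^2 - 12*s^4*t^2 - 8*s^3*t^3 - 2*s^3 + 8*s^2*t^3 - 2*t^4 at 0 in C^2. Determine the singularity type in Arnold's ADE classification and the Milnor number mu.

Type E_{6}, Milnor number mu = 6.

The Hessian of f at 0 is [[0, 0], [0, 0]] with rank 0, so corank 2. A Groebner basis of the Jacobian ideal J(f) in C{s,t} is {t^3, s^2}; counting standard monomials gives mu = 6. Corank 2; j^3 = -2*s^3 is a perfect cube, so E-series; the 4-jet and mu = 6 give E_6.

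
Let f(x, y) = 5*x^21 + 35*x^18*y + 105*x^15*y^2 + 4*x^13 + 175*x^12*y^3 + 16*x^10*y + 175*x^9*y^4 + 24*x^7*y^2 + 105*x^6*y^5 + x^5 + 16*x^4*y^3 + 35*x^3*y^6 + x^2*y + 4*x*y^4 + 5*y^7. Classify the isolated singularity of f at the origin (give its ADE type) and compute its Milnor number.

The Hessian of f at 0 has rank 0. Corank 2; j^3 = x^2*y has shape L^2 M (L != M), so D-series; mu = 8 gives D_8.

Type D8, Milnor number mu = 8.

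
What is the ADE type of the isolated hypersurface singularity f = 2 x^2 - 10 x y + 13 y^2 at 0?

A_1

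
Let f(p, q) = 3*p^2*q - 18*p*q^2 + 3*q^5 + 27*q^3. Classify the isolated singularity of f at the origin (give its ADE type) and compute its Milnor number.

Type D_{6}, Milnor number mu = 6.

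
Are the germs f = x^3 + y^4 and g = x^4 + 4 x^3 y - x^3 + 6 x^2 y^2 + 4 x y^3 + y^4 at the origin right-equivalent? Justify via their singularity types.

Yes.

The Hessian of f at 0 is [[0, 0], [0, 0]] with rank 0, so corank 2. A Groebner basis of the Jacobian ideal J(f) in C{x,y} is {y^3, x^2}; counting standard monomials gives mu = 6. Corank 2; j^3 = x^3 is a perfect cube, so E-series; the 4-jet and mu = 6 give E_6. The Hessian of g at 0 is [[0, 0], [0, 0]] with rank 0, so corank 2. A Groebner basis of the Jacobian ideal J(g) in C{x,y} is {y^4, x*y^2 + y^3/3, x^2}; counting standard monomials gives mu = 6. Corank 2; j^3 = -x^3 is a perfect cube, so E-series; the 4-jet and mu = 6 give E_6. Both have type E_6, hence right-equivalent.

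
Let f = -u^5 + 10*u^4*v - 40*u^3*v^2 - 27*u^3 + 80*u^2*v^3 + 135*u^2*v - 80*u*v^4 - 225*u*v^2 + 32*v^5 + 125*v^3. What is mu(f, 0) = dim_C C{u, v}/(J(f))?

8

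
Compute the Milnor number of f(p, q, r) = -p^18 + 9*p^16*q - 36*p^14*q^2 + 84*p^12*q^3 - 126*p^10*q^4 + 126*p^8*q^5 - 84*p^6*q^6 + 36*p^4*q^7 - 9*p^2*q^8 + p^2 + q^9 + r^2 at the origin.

8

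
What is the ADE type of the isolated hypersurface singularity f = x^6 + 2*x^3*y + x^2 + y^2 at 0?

A1

The Hessian of f at 0 has rank 2. Corank 0: nondegenerate Morse point, so A_1.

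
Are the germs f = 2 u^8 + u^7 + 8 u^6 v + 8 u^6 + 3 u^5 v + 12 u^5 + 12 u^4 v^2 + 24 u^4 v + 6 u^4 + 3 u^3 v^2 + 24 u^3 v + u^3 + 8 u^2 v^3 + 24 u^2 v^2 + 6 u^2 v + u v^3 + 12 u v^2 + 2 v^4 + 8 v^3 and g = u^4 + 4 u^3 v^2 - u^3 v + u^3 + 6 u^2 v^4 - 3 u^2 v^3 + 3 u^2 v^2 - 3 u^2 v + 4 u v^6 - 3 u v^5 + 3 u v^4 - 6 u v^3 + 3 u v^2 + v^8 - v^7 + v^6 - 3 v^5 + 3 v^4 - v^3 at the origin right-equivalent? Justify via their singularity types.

Yes.

The Hessian of f at 0 is [[0, 0], [0, 0]] with rank 0, so corank 2. A Groebner basis of the Jacobian ideal J(f) in C{u,v} is {-3*u^2/164 - 3*u*v/41 + v^4 - v^3/164 - 3*v^2/41, u^3 + 141*u^2/82 + 282*u*v/41 + 703*v^3/82 + 282*v^2/41, u^2*v - 95*u^2/164 - 95*u*v/41 - 2063*v^3/492 - 95*v^2/41, 6*u^2/41 + u*v^2 + 24*u*v/41 + 84*v^3/41 + 24*v^2/41}; counting standard monomials gives mu = 7. Corank 2; j^3 = (u + 2*v)^3 is a perfect cube, so E-series; the 4-jet and mu = 7 give E_7. The Hessian of g at 0 is [[0, 0], [0, 0]] with rank 0, so corank 2. A Groebner basis of the Jacobian ideal J(g) in C{u,v} is {3*u^2/2 - 3*u*v + v^4 + v^3/2 + 3*v^2/2, u^3 - 3*u^2 + 6*u*v - 2*v^3 - 3*v^2, u^2*v - 3*u^2/2 + 3*u*v - 3*v^3/2 - 3*v^2/2, -u^2/2 + u*v^2 + u*v - 7*v^3/6 - v^2/2}; counting standard monomials gives mu = 7. Corank 2; j^3 = (u - v)^3 is a perfect cube, so E-series; the 4-jet and mu = 7 give E_7. Both have type E_7, hence right-equivalent.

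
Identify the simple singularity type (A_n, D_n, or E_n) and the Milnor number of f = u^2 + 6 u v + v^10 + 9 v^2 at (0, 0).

Type A9, Milnor number mu = 9.

The Hessian of f at 0 has rank 1. Corank 1: A-series; mu = 9 gives A_9.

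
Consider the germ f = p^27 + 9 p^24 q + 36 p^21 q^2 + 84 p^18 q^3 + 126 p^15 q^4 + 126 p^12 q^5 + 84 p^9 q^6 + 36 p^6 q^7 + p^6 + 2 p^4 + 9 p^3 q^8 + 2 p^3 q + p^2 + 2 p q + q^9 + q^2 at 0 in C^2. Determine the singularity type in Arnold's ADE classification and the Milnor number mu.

Type A8, Milnor number mu = 8.

The Hessian of f at 0 has rank 1. Corank 1: A-series; mu = 8 gives A_8.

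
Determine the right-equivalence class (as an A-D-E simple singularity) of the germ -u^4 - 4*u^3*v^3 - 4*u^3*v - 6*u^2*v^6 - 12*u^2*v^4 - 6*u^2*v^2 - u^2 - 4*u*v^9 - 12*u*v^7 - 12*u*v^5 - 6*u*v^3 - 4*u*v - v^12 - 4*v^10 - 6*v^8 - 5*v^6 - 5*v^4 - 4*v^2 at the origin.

A_{3}

The Hessian of f at 0 is [[-2, -4], [-4, -8]] with rank 1, so corank 1. A Groebner basis of the Jacobian ideal J(f) in C{u,v} is {v^3, u + 2*v}; counting standard monomials gives mu = 3. Corank 1: A-series; mu = 3 gives A_3.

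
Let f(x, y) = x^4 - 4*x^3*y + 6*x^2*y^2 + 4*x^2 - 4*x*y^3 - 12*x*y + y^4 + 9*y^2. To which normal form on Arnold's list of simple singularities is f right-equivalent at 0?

A3

The Hessian of f at 0 has rank 1. Corank 1: A-series; mu = 3 gives A_3.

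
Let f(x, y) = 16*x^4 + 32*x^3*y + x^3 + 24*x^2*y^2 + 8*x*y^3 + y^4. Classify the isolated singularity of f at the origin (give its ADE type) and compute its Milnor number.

Type E6, Milnor number mu = 6.

The Hessian of f at 0 is [[0, 0], [0, 0]] with rank 0, so corank 2. A Groebner basis of the Jacobian ideal J(f) in C{x,y} is {y^4, x*y^2 + y^3/6, x^2}; counting standard monomials gives mu = 6. Corank 2; j^3 = x^3 is a perfect cube, so E-series; the 4-jet and mu = 6 give E_6.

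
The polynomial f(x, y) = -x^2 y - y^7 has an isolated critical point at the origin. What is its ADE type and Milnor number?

Type D8, Milnor number mu = 8.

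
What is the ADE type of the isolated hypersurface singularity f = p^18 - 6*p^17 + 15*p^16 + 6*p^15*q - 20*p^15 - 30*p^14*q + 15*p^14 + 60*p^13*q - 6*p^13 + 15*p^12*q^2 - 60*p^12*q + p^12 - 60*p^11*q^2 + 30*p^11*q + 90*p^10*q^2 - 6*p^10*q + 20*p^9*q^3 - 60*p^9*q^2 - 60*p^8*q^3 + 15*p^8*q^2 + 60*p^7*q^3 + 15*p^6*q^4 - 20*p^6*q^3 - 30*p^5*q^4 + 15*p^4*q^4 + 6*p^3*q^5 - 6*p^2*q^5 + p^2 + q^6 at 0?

The Hessian of f at 0 is [[2, 0], [0, 0]] with rank 1, so corank 1. A Groebner basis of the Jacobian ideal J(f) in C{p,q} is {q^5, p}; counting standard monomials gives mu = 5. Corank 1: A-series; mu = 5 gives A_5.

A_5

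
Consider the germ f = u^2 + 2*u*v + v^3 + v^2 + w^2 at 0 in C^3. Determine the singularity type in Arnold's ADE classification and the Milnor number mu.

Type A_2, Milnor number mu = 2.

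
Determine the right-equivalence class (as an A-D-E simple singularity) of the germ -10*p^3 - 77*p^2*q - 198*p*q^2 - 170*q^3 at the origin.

The Hessian of f at 0 has rank 0. Corank 2; j^3 = -(2*p + 5*q)*(5*p^2 + 26*p*q + 34*q^2) splits into three distinct lines over C (the quadratic factor has nonzero discriminant), so D_4.

D4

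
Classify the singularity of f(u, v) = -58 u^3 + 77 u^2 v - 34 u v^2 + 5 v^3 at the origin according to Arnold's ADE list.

D_{4}

The Hessian of f at 0 has rank 0. Corank 2; j^3 = -(2*u - v)*(29*u^2 - 24*u*v + 5*v^2) splits into three distinct lines over C (the quadratic factor has nonzero discriminant), so D_4.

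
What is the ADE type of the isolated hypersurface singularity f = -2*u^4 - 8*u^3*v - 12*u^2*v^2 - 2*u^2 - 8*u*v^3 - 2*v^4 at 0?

A_{3}

The Hessian of f at 0 is [[-4, 0], [0, 0]] with rank 1, so corank 1. A Groebner basis of the Jacobian ideal J(f) in C{u,v} is {v^3, u}; counting standard monomials gives mu = 3. Corank 1: A-series; mu = 3 gives A_3.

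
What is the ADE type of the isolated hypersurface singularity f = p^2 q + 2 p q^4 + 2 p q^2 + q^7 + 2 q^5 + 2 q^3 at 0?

D4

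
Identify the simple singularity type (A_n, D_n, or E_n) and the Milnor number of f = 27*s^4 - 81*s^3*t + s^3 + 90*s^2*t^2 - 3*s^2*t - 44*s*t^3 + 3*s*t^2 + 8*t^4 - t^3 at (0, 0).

Type E7, Milnor number mu = 7.

The Hessian of f at 0 has rank 0. Corank 2; j^3 = (s - t)^3 is a perfect cube, so E-series; the 4-jet and mu = 7 give E_7.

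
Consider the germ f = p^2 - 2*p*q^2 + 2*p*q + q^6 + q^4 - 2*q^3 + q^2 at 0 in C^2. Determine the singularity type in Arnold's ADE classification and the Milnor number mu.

The Hessian of f at 0 is [[2, 2], [2, 2]] with rank 1, so corank 1. A Groebner basis of the Jacobian ideal J(f) in C{p,q} is {p^3 - 3*p^2 - 5*p*q - 2*p - 2*q, p^2*q + 2*p^2 + 3*p*q + p + q, -p + q^2 - q}; counting standard monomials gives mu = 5. Corank 1: A-series; mu = 5 gives A_5.

Type A_{5}, Milnor number mu = 5.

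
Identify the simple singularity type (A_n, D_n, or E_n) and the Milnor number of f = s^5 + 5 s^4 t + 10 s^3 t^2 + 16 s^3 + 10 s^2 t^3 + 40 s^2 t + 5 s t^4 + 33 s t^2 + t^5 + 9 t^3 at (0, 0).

Type D_6, Milnor number mu = 6.

The Hessian of f at 0 has rank 0. Corank 2; j^3 = (s + t)*(4*s + 3*t)^2 has shape L^2 M (L != M), so D-series; mu = 6 gives D_6.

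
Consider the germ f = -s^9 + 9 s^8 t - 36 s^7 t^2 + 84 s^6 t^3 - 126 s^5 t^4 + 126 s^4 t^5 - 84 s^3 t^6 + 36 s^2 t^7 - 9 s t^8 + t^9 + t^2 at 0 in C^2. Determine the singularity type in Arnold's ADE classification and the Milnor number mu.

The Hessian of f at 0 has rank 1. Corank 1: A-series; mu = 8 gives A_8.

Type A_{8}, Milnor number mu = 8.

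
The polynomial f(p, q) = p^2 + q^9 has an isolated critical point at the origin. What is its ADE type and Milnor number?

Type A_8, Milnor number mu = 8.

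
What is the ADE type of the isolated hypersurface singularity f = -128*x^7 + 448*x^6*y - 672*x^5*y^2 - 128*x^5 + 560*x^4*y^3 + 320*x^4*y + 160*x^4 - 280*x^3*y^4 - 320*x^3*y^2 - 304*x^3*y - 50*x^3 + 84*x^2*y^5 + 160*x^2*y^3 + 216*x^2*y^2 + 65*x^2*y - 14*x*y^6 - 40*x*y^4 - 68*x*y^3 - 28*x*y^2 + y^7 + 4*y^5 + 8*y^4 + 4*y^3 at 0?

D8

The Hessian of f at 0 has rank 0. Corank 2; j^3 = -(2*x - y)*(5*x - 2*y)^2 has shape L^2 M (L != M), so D-series; mu = 8 gives D_8.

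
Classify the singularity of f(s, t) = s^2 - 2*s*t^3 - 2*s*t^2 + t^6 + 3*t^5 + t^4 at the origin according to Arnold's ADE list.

A_{4}

The Hessian of f at 0 is [[2, 0], [0, 0]] with rank 1, so corank 1. A Groebner basis of the Jacobian ideal J(f) in C{s,t} is {-s + t^3 + t^2, s^2, s*t - s + t^2}; counting standard monomials gives mu = 4. Corank 1: A-series; mu = 4 gives A_4.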